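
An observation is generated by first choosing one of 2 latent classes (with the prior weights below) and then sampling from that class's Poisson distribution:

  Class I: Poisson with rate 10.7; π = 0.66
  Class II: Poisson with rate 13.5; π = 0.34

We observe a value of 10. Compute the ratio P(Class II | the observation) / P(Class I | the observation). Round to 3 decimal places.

0.320

The posterior odds equal the prior odds times the likelihood ratio: (P(Z=i)/P(Z=j))·(f_i(x)/f_j(x)).
Evaluate each component's likelihood at the observed value:
  L_I = e^(−10.7)·10.7^10/10! = 0.122215
  L_II = e^(−13.5)·13.5^10/10! = 0.0759625
Posterior odds = (P(Z=II)·L_II) / (P(Z=I)·L_I) = (0.34·0.0759625) / (0.66·0.122215) = 0.0258272 / 0.0806618 ≈ 0.320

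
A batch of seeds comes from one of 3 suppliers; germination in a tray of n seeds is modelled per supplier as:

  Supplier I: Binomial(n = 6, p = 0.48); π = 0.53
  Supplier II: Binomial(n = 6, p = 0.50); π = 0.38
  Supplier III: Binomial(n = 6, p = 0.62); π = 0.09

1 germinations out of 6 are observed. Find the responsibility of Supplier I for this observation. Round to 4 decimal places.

0.6026

Posterior ∝ prior × likelihood, so P(k | x) ∝ π_k f_k(x); normalise over all components.
Evaluate each component's likelihood at the observed value:
  f_I = 0.109499
  f_II = 0.09375
  f_III = 0.0294755
Weight by the priors:
  π_I·f_I = 0.53 × 0.109499 = 0.0580343
  π_II·f_II = 0.38 × 0.09375 = 0.035625
  π_III·f_III = 0.09 × 0.0294755 = 0.00265279
Normaliser: 0.0580343 + 0.035625 + 0.00265279 = 0.0963121
So the posterior for Supplier I is 0.0580343 / 0.0963121 ≈ 0.6026.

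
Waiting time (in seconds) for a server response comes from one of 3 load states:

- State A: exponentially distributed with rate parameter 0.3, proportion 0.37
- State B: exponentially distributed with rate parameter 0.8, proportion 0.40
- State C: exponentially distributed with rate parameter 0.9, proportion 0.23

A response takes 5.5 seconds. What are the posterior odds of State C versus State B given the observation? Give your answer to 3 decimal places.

0.373

Posterior odds = (P(Z=i) f_i(x)) / (P(Z=j) f_j(x)); the normalising sum cancels.
Component likelihoods at x = 5.5 seconds:
  p_A = 0.057615
  p_B = 0.00982187
  p_C = 0.00637507
Posterior odds = (P(Z=C)·p_C) / (P(Z=B)·p_B) = (0.23·0.00637507) / (0.40·0.00982187) = 0.00146627 / 0.00392875 ≈ 0.373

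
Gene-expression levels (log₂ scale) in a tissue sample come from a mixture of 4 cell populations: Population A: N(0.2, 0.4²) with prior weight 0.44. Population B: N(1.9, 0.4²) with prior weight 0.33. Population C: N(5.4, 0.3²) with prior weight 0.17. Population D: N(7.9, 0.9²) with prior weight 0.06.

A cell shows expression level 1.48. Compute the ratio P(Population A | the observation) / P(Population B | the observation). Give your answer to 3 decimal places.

0.014

The posterior odds equal the prior odds times the likelihood ratio: (π_i/π_j)·(f_i(x)/f_j(x)).
Evaluate each component's likelihood at the observed value:
  p_A = 0.00596022
  p_B = 0.574705
  p_C = 1.11828e-37
  p_D = 3.95595e-12
Posterior odds = (π_A·p_A) / (π_B·p_B) = (0.44·0.00596022) / (0.33·0.574705) = 0.0026225 / 0.189653 ≈ 0.014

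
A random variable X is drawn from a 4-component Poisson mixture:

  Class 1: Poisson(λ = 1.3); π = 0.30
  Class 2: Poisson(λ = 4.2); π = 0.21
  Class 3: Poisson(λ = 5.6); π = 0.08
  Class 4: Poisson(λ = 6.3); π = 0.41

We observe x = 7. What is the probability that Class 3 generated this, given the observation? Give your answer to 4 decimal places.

The responsibility of component k is w_k f_k(x) divided by Σ_j w_j f_j(x).
Evaluate each component's likelihood at the observed value:
  L_1 = e^(−1.3)·1.3^7/7! = 0.000339305
  L_2 = e^(−4.2)·4.2^7/7! = 0.0685927
  L_3 = e^(−5.6)·5.6^7/7! = 0.126717
  L_4 = e^(−6.3)·6.3^7/7! = 0.143515
Multiply by the mixture weights:
  w_1·L_1 = 0.30 × 0.000339305 = 0.000101791
  w_2·L_2 = 0.21 × 0.0685927 = 0.0144045
  w_3·L_3 = 0.08 × 0.126717 = 0.0101374
  w_4·L_4 = 0.41 × 0.143515 = 0.0588413
Marginal: 0.000101791 + 0.0144045 + 0.0101374 + 0.0588413 = 0.0834849
Responsibility of Class 3: 0.0101374 / 0.0834849 ≈ 0.1214

0.1214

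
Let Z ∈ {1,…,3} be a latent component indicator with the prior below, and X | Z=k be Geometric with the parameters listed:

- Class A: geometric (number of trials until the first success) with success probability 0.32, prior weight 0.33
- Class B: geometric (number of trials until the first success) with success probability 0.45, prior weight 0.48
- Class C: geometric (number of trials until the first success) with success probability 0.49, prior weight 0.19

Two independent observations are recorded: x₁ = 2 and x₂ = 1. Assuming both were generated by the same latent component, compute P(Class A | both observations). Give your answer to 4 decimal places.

Apply Bayes' rule: the posterior for each component is proportional to its prior times its likelihood at x.
Since both observations come from the same component, the likelihood for component k is f_k(x₁)·f_k(x₂).
  p_A = [0.32·(1−0.32)^1 = 0.32·0.68 = 0.2176] × [0.32] = 0.069632
  p_B = [0.45·(1−0.45)^1 = 0.45·0.55 = 0.2475] × [0.45] = 0.111375
  p_C = [0.49·(1−0.49)^1 = 0.49·0.51 = 0.2499] × [0.49] = 0.122451
Prior × likelihood for each component:
  π_A·p_A = 0.33 × 0.069632 = 0.0229786
  π_B·p_B = 0.48 × 0.111375 = 0.05346
  π_C·p_C = 0.19 × 0.122451 = 0.0232657
Denominator: 0.0229786 + 0.05346 + 0.0232657 = 0.0997043
P(Class A | x₁, x₂) = 0.0229786 / 0.0997043 ≈ 0.2305

0.2305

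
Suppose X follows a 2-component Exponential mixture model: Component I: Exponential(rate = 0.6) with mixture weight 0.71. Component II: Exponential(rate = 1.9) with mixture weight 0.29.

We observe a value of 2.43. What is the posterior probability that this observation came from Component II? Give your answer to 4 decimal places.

By Bayes' theorem, P(k | x) = π_k f_k(x) / Σ_j π_j f_j(x).
Evaluate each component's likelihood at the observed value:
  L_I = 0.139621
  L_II = 0.0187766
Multiply by the mixture weights:
  π_I·L_I = 0.71 × 0.139621 = 0.0991307
  π_II·L_II = 0.29 × 0.0187766 = 0.0054452
Denominator: 0.0991307 + 0.0054452 = 0.104576
Responsibility of Component II: 0.0054452 / 0.104576 ≈ 0.0521

0.0521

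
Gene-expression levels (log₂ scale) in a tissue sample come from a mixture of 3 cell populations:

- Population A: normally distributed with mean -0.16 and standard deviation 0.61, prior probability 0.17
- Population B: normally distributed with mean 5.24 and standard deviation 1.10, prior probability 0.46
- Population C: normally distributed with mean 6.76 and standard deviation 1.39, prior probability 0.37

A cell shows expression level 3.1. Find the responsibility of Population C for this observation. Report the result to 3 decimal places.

P(component k | x) = P(Z=k)·f_k(x) / marginal(x), where marginal(x) = Σ_j P(Z=j)·f_j(x).
Evaluate each component's likelihood at the observed value:
  f_A = (1/(0.61·√(2π)))·exp(−(3.1−-0.16)²/(2·0.61²)) = 0.654004·exp(-14.28057) = 4.10778e-07
  f_B = (1/(1.10·√(2π)))·exp(−(3.1−5.24)²/(2·1.10²)) = 0.362675·exp(-1.89240) = 0.0546588
  f_C = (1/(1.39·√(2π)))·exp(−(3.1−6.76)²/(2·1.39²)) = 0.287009·exp(-3.46659) = 0.00896136
Weight by the priors:
  P(Z=A)·f_A = 0.17 × 4.10778e-07 = 6.98323e-08
  P(Z=B)·f_B = 0.46 × 0.0546588 = 0.025143
  P(Z=C)·f_C = 0.37 × 0.00896136 = 0.0033157
Normaliser: 6.98323e-08 + 0.025143 + 0.0033157 = 0.0284588
Responsibility of Population C: 0.0033157 / 0.0284588 ≈ 0.117

0.117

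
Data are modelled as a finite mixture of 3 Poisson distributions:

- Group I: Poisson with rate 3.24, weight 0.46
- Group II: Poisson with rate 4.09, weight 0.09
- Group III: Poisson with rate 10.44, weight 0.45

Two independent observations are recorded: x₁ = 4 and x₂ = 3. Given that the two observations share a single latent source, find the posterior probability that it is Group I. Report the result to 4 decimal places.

0.8442

P(component k | x) = π_k·f_k(x) / marginal(x), where marginal(x) = Σ_j π_j·f_j(x).
Since both observations come from the same component, the likelihood for component k is f_k(x₁)·f_k(x₂).
  p_I = [0.179827] × [0.222009] = 0.0399231
  p_II = [0.195172] × [0.190877] = 0.0372539
  p_III = [0.0144729] × [0.00554518] = 8.0255e-05
Multiply by the mixture weights:
  π_I·p_I = 0.46 × 0.0399231 = 0.0183646
  π_II·p_II = 0.09 × 0.0372539 = 0.00335285
  π_III·p_III = 0.45 × 8.0255e-05 = 3.61148e-05
Sum: 0.0183646 + 0.00335285 + 3.61148e-05 = 0.0217536
P(Group I | x₁,x₂) ≈ 0.8442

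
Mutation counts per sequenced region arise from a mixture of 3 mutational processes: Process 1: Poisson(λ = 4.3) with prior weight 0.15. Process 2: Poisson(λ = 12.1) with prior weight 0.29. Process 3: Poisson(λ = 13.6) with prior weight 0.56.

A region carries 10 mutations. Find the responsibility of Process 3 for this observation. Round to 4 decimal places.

0.5712

The responsibility of component k is π_k f_k(x) divided by Σ_j π_j f_j(x).
Evaluate each component's likelihood at the observed value:
  L_1 = e^(−4.3)·4.3^10/10! = 0.00808082
  L_2 = e^(−12.1)·12.1^10/10! = 0.103069
  L_3 = e^(−13.6)·13.6^10/10! = 0.0739982
Prior × likelihood for each component:
  π_1·L_1 = 0.15 × 0.00808082 = 0.00121212
  π_2·L_2 = 0.29 × 0.103069 = 0.02989
  π_3·L_3 = 0.56 × 0.0739982 = 0.041439
Sum: 0.00121212 + 0.02989 + 0.041439 = 0.0725411
Responsibility of Process 3: 0.041439 / 0.0725411 ≈ 0.5712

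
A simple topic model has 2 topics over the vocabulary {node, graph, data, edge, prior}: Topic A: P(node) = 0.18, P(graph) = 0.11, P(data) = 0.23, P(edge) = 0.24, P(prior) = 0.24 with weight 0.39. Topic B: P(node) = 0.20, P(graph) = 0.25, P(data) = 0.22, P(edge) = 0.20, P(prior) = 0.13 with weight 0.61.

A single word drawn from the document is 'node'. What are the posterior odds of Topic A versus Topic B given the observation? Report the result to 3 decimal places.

Only the two components matter; the odds are (w_i f_i(x)) / (w_j f_j(x)).
Evaluate each component's likelihood at the observed value:
  f_A = P(node | comp) = 0.18
  f_B = P(node | comp) = 0.20
0.0702 / 0.122 ≈ 0.575

0.575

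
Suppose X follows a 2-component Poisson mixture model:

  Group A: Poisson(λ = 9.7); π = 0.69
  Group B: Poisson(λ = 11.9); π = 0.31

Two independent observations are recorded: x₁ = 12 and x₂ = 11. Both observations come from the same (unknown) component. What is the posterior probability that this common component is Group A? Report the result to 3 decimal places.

The responsibility of component k is P(Z=k) f_k(x) divided by Σ_j P(Z=j) f_j(x).
Since both observations come from the same component, the likelihood for component k is f_k(x₁)·f_k(x₂).
  p_A = [0.0887702] × [0.109819] = 0.00974865
  p_B = [0.11432] × [0.115281] = 0.0131789
Multiply by the mixture weights:
  P(Z=A)·p_A = 0.69 × 0.00974865 = 0.00672657
  P(Z=B)·p_B = 0.31 × 0.0131789 = 0.00408546
Denominator: 0.00672657 + 0.00408546 = 0.010812
P(Group A | x₁,x₂) ≈ 0.622

0.622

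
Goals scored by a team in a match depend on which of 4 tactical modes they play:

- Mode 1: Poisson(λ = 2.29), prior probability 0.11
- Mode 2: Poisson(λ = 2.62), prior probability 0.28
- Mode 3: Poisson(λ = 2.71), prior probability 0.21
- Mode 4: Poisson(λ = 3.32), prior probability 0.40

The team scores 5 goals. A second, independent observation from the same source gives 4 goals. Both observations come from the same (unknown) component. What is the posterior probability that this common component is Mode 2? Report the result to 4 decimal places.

0.1983

The responsibility of component k is w_k f_k(x) divided by Σ_j w_j f_j(x).
Since both observations come from the same component, the likelihood for component k is f_k(x₁)·f_k(x₂).
  p_1 = [e^(−2.29)·2.29^5/5! = 0.0531449] × [0.116037] = 0.00616678
  p_2 = [e^(−2.62)·2.62^5/5! = 0.0748986] × [0.142936] = 0.0107057
  p_3 = [e^(−2.71)·2.71^5/5! = 0.0810452] × [0.14953] = 0.0121187
  p_4 = [e^(−3.32)·3.32^5/5! = 0.121521] × [0.183014] = 0.02224
Multiply by the mixture weights:
  w_1·p_1 = 0.11 × 0.00616678 = 0.000678345
  w_2·p_2 = 0.28 × 0.0107057 = 0.0029976
  w_3·p_3 = 0.21 × 0.0121187 = 0.00254492
  w_4·p_4 = 0.40 × 0.02224 = 0.008896
Denominator: 0.000678345 + 0.0029976 + 0.00254492 + 0.008896 = 0.0151169
P(Mode 2 | x₁, x₂) = 0.0029976 / 0.0151169 ≈ 0.1983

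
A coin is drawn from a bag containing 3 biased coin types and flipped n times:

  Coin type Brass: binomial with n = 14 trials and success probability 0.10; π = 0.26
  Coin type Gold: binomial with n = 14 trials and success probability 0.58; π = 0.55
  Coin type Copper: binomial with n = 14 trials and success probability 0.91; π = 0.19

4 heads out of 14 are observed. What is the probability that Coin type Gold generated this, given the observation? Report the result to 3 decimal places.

0.540

Posterior ∝ prior × likelihood, so P(k | x) ∝ π_k f_k(x); normalise over all components.
Evaluate each component's likelihood at the observed value:
  L_Brass = C(14,4)·0.10^4·0.90^10 = 1001·0.0001·0.348678 = 0.0349027
  L_Gold = C(14,4)·0.58^4·0.42^10 = 1001·0.113165·0.000170802 = 0.0193481
  L_Copper = C(14,4)·0.91^4·0.09^10 = 1001·0.68575·3.48678e-11 = 2.39345e-08
Prior × likelihood for each component:
  π_Brass·L_Brass = 0.26 × 0.0349027 = 0.00907471
  π_Gold·L_Gold = 0.55 × 0.0193481 = 0.0106415
  π_Copper·L_Copper = 0.19 × 2.39345e-08 = 4.54756e-09
Sum: 0.00907471 + 0.0106415 + 4.54756e-09 = 0.0197162
P(Coin type Gold | the observation) = 0.0106415 / 0.0197162 ≈ 0.540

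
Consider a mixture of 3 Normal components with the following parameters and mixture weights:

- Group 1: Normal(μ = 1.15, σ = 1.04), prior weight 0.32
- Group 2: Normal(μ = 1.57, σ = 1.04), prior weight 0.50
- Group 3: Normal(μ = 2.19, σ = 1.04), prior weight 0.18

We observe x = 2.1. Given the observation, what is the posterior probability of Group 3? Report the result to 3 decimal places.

0.216

P(component k | x) = P(Z=k)·f_k(x) / marginal(x), where marginal(x) = Σ_j P(Z=j)·f_j(x).
Normal densities:
  L_1 = 0.252747
  L_2 = 0.336885
  L_3 = 0.382165
Unnormalised posteriors:
  P(Z=1)·L_1 = 0.32 × 0.252747 = 0.0808791
  P(Z=2)·L_2 = 0.50 × 0.336885 = 0.168443
  P(Z=3)·L_3 = 0.18 × 0.382165 = 0.0687896
Normaliser: 0.0808791 + 0.168443 + 0.0687896 = 0.318111
P(Group 3 | the observation) = 0.0687896 / 0.318111 ≈ 0.216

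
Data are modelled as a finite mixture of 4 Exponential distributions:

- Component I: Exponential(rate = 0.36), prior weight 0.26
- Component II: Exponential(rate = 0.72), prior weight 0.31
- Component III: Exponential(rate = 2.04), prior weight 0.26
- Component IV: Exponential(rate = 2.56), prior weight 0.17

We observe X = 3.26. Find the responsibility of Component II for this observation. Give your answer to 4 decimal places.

0.4179

The responsibility of component k is w_k f_k(x) divided by Σ_j w_j f_j(x).
Evaluate each component's likelihood at the observed value:
  L_I = 0.36·e^(−0.36·3.26) = 0.36·e^(−1.1736) = 0.111331
  L_II = 0.72·e^(−0.72·3.26) = 0.72·e^(−2.3472) = 0.0688583
  L_III = 2.04·e^(−2.04·3.26) = 2.04·e^(−6.6504) = 0.00263875
  L_IV = 2.56·e^(−2.56·3.26) = 2.56·e^(−8.3456) = 0.000607844
Multiply by the mixture weights:
  w_I·L_I = 0.26 × 0.111331 = 0.028946
  w_II·L_II = 0.31 × 0.0688583 = 0.0213461
  w_III·L_III = 0.26 × 0.00263875 = 0.000686075
  w_IV·L_IV = 0.17 × 0.000607844 = 0.000103333
Evidence: 0.028946 + 0.0213461 + 0.000686075 + 0.000103333 = 0.0510814
So the posterior for Component II is 0.0213461 / 0.0510814 ≈ 0.4179.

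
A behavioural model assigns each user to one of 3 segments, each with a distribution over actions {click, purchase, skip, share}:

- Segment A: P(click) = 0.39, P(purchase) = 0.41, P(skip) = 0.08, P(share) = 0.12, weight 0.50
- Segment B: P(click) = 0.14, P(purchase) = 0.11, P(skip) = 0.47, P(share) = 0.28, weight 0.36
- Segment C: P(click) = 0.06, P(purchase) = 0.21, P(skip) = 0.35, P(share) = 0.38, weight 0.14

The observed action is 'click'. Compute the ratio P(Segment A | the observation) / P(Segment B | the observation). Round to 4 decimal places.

3.8690

Since P(k|x) ∝ P(Z=k) f_k(x), the posterior odds are P(Z=i) f_i(x) / (P(Z=j) f_j(x)).
Categorical probabilities:
  L_A = 0.39
  L_B = 0.14
  L_C = 0.06
0.195 / 0.0504 ≈ 3.8690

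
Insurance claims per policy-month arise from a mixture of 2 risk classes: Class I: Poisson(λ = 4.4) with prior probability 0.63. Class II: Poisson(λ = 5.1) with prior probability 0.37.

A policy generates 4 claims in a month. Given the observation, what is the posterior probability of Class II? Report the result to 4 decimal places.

The responsibility of component k is π_k f_k(x) divided by Σ_j π_j f_j(x).
Component likelihoods at x = 4 claims:
  L_I = e^(−4.4)·4.4^4/4! = 0.191736
  L_II = e^(−5.1)·5.1^4/4! = 0.171857
Multiply by the mixture weights:
  π_I·L_I = 0.63 × 0.191736 = 0.120794
  π_II·L_II = 0.37 × 0.171857 = 0.0635871
Sum: 0.120794 + 0.0635871 = 0.184381
So the posterior for Class II is 0.0635871 / 0.184381 ≈ 0.3449.

0.3449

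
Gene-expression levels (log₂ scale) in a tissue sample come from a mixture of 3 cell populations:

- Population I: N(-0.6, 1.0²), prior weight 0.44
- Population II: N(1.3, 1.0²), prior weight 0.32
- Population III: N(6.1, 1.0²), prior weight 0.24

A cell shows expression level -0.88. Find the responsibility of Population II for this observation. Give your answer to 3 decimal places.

By Bayes' theorem, P(k | x) = π_k f_k(x) / Σ_j π_j f_j(x).
Evaluate each component's likelihood at the observed value:
  p_I = 0.383606
  p_II = 0.0370629
  p_III = 1.05053e-11
Weight by the priors:
  π_I·p_I = 0.44 × 0.383606 = 0.168787
  π_II·p_II = 0.32 × 0.0370629 = 0.0118601
  π_III·p_III = 0.24 × 1.05053e-11 = 2.52128e-12
Evidence: 0.168787 + 0.0118601 + 2.52128e-12 = 0.180647
P(Population II | data) = 0.0118601 / 0.180647 ≈ 0.066

0.066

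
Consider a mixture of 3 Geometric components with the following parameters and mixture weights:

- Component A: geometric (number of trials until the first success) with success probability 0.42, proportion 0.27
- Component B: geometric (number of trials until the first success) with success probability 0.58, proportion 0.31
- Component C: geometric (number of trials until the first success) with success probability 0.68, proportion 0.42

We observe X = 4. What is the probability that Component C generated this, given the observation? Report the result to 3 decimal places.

By Bayes' theorem, P(k | x) = w_k f_k(x) / Σ_j w_j f_j(x).
Geometric probabilities:
  p_A = 0.42·(1−0.42)^3 = 0.42·0.195112 = 0.081947
  p_B = 0.58·(1−0.58)^3 = 0.58·0.074088 = 0.042971
  p_C = 0.68·(1−0.68)^3 = 0.68·0.032768 = 0.0222822
Prior × likelihood for each component:
  w_A·p_A = 0.27 × 0.081947 = 0.0221257
  w_B·p_B = 0.31 × 0.042971 = 0.013321
  w_C·p_C = 0.42 × 0.0222822 = 0.00935854
Marginal: 0.0221257 + 0.013321 + 0.00935854 = 0.0448053
Responsibility of Component C: 0.00935854 / 0.0448053 ≈ 0.209

0.209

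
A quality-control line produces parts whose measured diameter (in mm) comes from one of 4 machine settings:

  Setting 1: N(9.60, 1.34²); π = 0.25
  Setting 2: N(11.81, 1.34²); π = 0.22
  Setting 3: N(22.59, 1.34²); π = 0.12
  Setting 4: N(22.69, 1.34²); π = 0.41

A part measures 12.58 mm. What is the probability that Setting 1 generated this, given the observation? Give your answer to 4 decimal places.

Apply Bayes' rule: the posterior for each component is proportional to its prior times its likelihood at x.
Normal densities:
  p_1 = 0.0251115
  p_2 = 0.252409
  p_3 = 2.27148e-13
  p_4 = 1.29716e-13
Prior × likelihood for each component:
  π_1·p_1 = 0.25 × 0.0251115 = 0.00627787
  π_2·p_2 = 0.22 × 0.252409 = 0.0555299
  π_3·p_3 = 0.12 × 2.27148e-13 = 2.72578e-14
  π_4·p_4 = 0.41 × 1.29716e-13 = 5.31834e-14
Normaliser: 0.00627787 + 0.0555299 + 2.72578e-14 + 5.31834e-14 = 0.0618078
Responsibility of Setting 1: 0.00627787 / 0.0618078 ≈ 0.1016

0.1016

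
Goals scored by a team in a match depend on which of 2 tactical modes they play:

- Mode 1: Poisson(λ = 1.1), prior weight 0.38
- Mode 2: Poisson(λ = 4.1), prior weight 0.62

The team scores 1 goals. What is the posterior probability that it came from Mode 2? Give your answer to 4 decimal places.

0.2324

The responsibility of component k is P(Z=k) f_k(x) divided by Σ_j P(Z=j) f_j(x).
Evaluate each component's likelihood at the observed value:
  f_1 = e^(−1.1)·1.1^1/1! = 0.366158
  f_2 = e^(−4.1)·4.1^1/1! = 0.067948
Weight by the priors:
  P(Z=1)·f_1 = 0.38 × 0.366158 = 0.13914
  P(Z=2)·f_2 = 0.62 × 0.067948 = 0.0421277
Sum: 0.13914 + 0.0421277 = 0.181268
So the posterior for Mode 2 is 0.0421277 / 0.181268 ≈ 0.2324.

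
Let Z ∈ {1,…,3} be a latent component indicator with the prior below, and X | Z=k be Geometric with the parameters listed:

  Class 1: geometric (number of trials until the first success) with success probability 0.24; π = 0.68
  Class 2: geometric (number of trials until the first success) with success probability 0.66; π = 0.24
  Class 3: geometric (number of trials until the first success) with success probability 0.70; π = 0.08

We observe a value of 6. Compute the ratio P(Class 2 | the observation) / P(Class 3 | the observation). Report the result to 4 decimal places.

5.2888

Posterior odds = (w_i f_i(x)) / (w_j f_j(x)); the normalising sum cancels.
Evaluate each component's likelihood at the observed value:
  L_1 = 0.24·(1−0.24)^5 = 0.24·0.253553 = 0.0608526
  L_2 = 0.66·(1−0.66)^5 = 0.66·0.00454354 = 0.00299874
  L_3 = 0.70·(1−0.70)^5 = 0.70·0.00243 = 0.001701
0.000719697 / 0.00013608 ≈ 5.2888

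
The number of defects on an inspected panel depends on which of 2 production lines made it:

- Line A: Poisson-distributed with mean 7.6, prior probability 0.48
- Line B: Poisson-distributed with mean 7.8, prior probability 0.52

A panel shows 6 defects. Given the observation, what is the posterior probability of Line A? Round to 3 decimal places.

0.491

Posterior ∝ prior × likelihood, so P(k | x) ∝ π_k f_k(x); normalise over all components.
Poisson probabilities:
  p_A = e^(−7.6)·7.6^6/6! = 0.13394
  p_B = e^(−7.8)·7.8^6/6! = 0.128156
Unnormalised posteriors:
  π_A·p_A = 0.48 × 0.13394 = 0.0642913
  π_B·p_B = 0.52 × 0.128156 = 0.066641
Sum: 0.0642913 + 0.066641 = 0.130932
P(Line A | the observation) = 0.0642913 / 0.130932 ≈ 0.491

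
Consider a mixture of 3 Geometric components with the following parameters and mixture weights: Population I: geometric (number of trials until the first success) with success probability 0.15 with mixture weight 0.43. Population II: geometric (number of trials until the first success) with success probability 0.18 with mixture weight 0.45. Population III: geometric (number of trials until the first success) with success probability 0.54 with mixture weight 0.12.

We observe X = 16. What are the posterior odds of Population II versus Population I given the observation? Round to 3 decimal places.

0.733

The posterior odds equal the prior odds times the likelihood ratio: (π_i/π_j)·(f_i(x)/f_j(x)).
Geometric probabilities:
  p_I = 0.15·(1−0.15)^15 = 0.15·0.0873542 = 0.0131031
  p_II = 0.18·(1−0.18)^15 = 0.18·0.0509575 = 0.00917234
  p_III = 0.54·(1−0.54)^15 = 0.54·8.7371e-06 = 4.71804e-06
Posterior odds = (π_II·p_II) / (π_I·p_I) = (0.45·0.00917234) / (0.43·0.0131031) = 0.00412755 / 0.00563435 ≈ 0.733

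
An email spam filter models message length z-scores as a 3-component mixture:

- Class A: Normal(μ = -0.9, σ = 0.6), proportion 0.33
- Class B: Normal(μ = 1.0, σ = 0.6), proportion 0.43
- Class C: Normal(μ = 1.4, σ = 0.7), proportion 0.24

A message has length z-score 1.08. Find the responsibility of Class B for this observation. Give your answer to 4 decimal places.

P(component k | x) = P(Z=k)·f_k(x) / marginal(x), where marginal(x) = Σ_j P(Z=j)·f_j(x).
Evaluate each component's likelihood at the observed value:
  L_A = 0.00287095
  L_B = 0.65902
  L_C = 0.513373
Prior × likelihood for each component:
  P(Z=A)·L_A = 0.33 × 0.00287095 = 0.000947413
  P(Z=B)·L_B = 0.43 × 0.65902 = 0.283378
  P(Z=C)·L_C = 0.24 × 0.513373 = 0.123209
Evidence: 0.000947413 + 0.283378 + 0.123209 = 0.407535
P(Class B | x) ≈ 0.6953

0.6953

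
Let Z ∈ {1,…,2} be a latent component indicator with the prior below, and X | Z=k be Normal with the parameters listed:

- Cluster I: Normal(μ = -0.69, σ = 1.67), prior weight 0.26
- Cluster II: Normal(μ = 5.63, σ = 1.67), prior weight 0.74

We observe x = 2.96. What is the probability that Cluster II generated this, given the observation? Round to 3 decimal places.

Apply Bayes' rule: the posterior for each component is proportional to its prior times its likelihood at x.
Component likelihoods at x = 2.96:
  f_I = 0.0219223
  f_II = 0.066547
Weight by the priors:
  π_I·f_I = 0.26 × 0.0219223 = 0.00569981
  π_II·f_II = 0.74 × 0.066547 = 0.0492448
Denominator: 0.00569981 + 0.0492448 = 0.0549446
So the posterior for Cluster II is 0.0492448 / 0.0549446 ≈ 0.896.

0.896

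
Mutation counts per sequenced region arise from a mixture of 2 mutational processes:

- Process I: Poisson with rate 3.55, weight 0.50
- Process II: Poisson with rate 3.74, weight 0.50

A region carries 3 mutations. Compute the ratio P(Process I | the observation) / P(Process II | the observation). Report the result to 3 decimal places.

1.034

Posterior odds = (π_i f_i(x)) / (π_j f_j(x)); the normalising sum cancels.
Poisson probabilities:
  f_I = e^(−3.55)·3.55^3/3! = 0.214185
  f_II = e^(−3.74)·3.74^3/3! = 0.207111
Odds = (0.50/0.50) × (0.214185/0.207111) = 1 × 1.03416 ≈ 1.034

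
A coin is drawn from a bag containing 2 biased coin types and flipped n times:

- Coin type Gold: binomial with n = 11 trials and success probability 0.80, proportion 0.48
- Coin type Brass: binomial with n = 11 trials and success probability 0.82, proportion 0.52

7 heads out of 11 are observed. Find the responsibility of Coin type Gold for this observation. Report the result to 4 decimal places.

The responsibility of component k is P(Z=k) f_k(x) divided by Σ_j P(Z=j) f_j(x).
Component likelihoods at x = 7 heads out of 11:
  f_Gold = C(11,7)·0.80^7·0.20^4 = 330·0.209715·0.0016 = 0.11073
  f_Brass = C(11,7)·0.82^7·0.18^4 = 330·0.249285·0.00104976 = 0.0863577
Unnormalised posteriors:
  P(Z=Gold)·f_Gold = 0.48 × 0.11073 = 0.0531502
  P(Z=Brass)·f_Brass = 0.52 × 0.0863577 = 0.044906
Evidence: 0.0531502 + 0.044906 = 0.0980562
P(Coin type Gold | the observation) = 0.0531502 / 0.0980562 ≈ 0.5420

0.5420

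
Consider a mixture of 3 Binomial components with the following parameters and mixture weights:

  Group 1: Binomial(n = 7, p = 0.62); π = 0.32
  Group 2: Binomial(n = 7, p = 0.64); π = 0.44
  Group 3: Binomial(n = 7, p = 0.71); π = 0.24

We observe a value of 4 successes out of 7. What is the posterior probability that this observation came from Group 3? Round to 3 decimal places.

0.198

Apply Bayes' rule: the posterior for each component is proportional to its prior times its likelihood at x.
Component likelihoods at x = 4 successes out of 7:
  L_1 = C(7,4)·0.62^4·0.38^3 = 35·0.147763·0.054872 = 0.283782
  L_2 = C(7,4)·0.64^4·0.36^3 = 35·0.167772·0.046656 = 0.273965
  L_3 = C(7,4)·0.71^4·0.29^3 = 35·0.254117·0.024389 = 0.216918
Prior × likelihood for each component:
  π_1·L_1 = 0.32 × 0.283782 = 0.0908104
  π_2·L_2 = 0.44 × 0.273965 = 0.120545
  π_3·L_3 = 0.24 × 0.216918 = 0.0520603
Denominator: 0.0908104 + 0.120545 + 0.0520603 = 0.263415
So the posterior for Group 3 is 0.0520603 / 0.263415 ≈ 0.198.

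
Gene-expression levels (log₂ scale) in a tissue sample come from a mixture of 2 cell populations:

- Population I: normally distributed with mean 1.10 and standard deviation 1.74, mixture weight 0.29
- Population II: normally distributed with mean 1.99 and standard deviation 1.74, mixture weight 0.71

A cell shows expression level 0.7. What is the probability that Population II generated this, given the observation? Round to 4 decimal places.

Apply Bayes' rule: the posterior for each component is proportional to its prior times its likelihood at x.
Component likelihoods at x = 0.7:
  L_I = (1/(1.74·√(2π)))·exp(−(0.7−1.10)²/(2·1.74²)) = 0.229277·exp(-0.02642) = 0.223298
  L_II = (1/(1.74·√(2π)))·exp(−(0.7−1.99)²/(2·1.74²)) = 0.229277·exp(-0.27482) = 0.174184
Multiply by the mixture weights:
  π_I·L_I = 0.29 × 0.223298 = 0.0647565
  π_II·L_II = 0.71 × 0.174184 = 0.12367
Sum: 0.0647565 + 0.12367 = 0.188427
P(Population II | the observation) = 0.12367 / 0.188427 ≈ 0.6563

0.6563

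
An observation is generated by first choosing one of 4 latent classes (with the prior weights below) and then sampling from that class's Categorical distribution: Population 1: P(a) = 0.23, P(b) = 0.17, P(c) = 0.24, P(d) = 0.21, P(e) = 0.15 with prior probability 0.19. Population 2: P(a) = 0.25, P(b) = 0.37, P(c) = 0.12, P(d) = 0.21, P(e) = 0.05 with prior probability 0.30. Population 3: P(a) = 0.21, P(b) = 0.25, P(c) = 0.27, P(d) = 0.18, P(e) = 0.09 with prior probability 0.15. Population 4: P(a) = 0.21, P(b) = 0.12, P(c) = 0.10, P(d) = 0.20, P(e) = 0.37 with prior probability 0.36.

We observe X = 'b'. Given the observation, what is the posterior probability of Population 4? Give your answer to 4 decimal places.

By Bayes' theorem, P(k | x) = P(Z=k) f_k(x) / Σ_j P(Z=j) f_j(x).
Categorical probabilities:
  L_1 = 0.17
  L_2 = 0.37
  L_3 = 0.25
  L_4 = 0.12
Weight by the priors:
  P(Z=1)·L_1 = 0.19 × 0.17 = 0.0323
  P(Z=2)·L_2 = 0.30 × 0.37 = 0.111
  P(Z=3)·L_3 = 0.15 × 0.25 = 0.0375
  P(Z=4)·L_4 = 0.36 × 0.12 = 0.0432
Marginal: 0.0323 + 0.111 + 0.0375 + 0.0432 = 0.224
P(Population 4 | the observation) = 0.0432 / 0.224 ≈ 0.1929

0.1929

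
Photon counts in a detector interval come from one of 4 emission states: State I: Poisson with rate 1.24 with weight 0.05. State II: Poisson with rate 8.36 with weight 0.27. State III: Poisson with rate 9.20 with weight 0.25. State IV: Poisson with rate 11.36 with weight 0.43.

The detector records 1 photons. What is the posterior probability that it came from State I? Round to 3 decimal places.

By Bayes' theorem, P(k | x) = π_k f_k(x) / Σ_j π_j f_j(x).
Evaluate each component's likelihood at the observed value:
  f_I = e^(−1.24)·1.24^1/1! = 0.358836
  f_II = e^(−8.36)·8.36^1/1! = 0.00195661
  f_III = e^(−9.20)·9.20^1/1! = 0.000929562
  f_IV = e^(−11.36)·11.36^1/1! = 0.000132371
Prior × likelihood for each component:
  π_I·f_I = 0.05 × 0.358836 = 0.0179418
  π_II·f_II = 0.27 × 0.00195661 = 0.000528285
  π_III·f_III = 0.25 × 0.000929562 = 0.000232391
  π_IV·f_IV = 0.43 × 0.000132371 = 5.69196e-05
Evidence: 0.0179418 + 0.000528285 + 0.000232391 + 5.69196e-05 = 0.0187594
Responsibility of State I: 0.0179418 / 0.0187594 ≈ 0.956

0.956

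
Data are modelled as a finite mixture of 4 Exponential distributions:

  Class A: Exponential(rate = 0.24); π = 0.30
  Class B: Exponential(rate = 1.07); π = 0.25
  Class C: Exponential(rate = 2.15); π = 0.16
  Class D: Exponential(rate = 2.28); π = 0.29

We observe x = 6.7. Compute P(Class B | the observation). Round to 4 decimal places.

0.0141

The responsibility of component k is π_k f_k(x) divided by Σ_j π_j f_j(x).
Exponential densities:
  f_A = 0.24·e^(−0.24·6.7) = 0.24·e^(−1.6080) = 0.0480691
  f_B = 1.07·e^(−1.07·6.7) = 1.07·e^(−7.1690) = 0.000823999
  f_C = 2.15·e^(−2.15·6.7) = 2.15·e^(−14.4050) = 1.19241e-06
  f_D = 2.28·e^(−2.28·6.7) = 2.28·e^(−15.2760) = 5.2924e-07
Multiply by the mixture weights:
  π_A·f_A = 0.30 × 0.0480691 = 0.0144207
  π_B·f_B = 0.25 × 0.000823999 = 0.000206
  π_C·f_C = 0.16 × 1.19241e-06 = 1.90786e-07
  π_D·f_D = 0.29 × 5.2924e-07 = 1.53479e-07
Sum: 0.0144207 + 0.000206 + 1.90786e-07 + 1.53479e-07 = 0.0146271
So the posterior for Class B is 0.000206 / 0.0146271 ≈ 0.0141.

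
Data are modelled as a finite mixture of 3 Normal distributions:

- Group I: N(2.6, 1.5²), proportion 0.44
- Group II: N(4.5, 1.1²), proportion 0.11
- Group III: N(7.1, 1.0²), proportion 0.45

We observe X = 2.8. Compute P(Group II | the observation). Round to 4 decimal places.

The responsibility of component k is P(Z=k) f_k(x) divided by Σ_j P(Z=j) f_j(x).
Normal densities:
  f_I = 0.263608
  f_II = 0.109869
  f_III = 3.85352e-05
Weight by the priors:
  P(Z=I)·f_I = 0.44 × 0.263608 = 0.115987
  P(Z=II)·f_II = 0.11 × 0.109869 = 0.0120856
  P(Z=III)·f_III = 0.45 × 3.85352e-05 = 1.73408e-05
Normaliser: 0.115987 + 0.0120856 + 1.73408e-05 = 0.12809
So the posterior for Group II is 0.0120856 / 0.12809 ≈ 0.0944.

0.0944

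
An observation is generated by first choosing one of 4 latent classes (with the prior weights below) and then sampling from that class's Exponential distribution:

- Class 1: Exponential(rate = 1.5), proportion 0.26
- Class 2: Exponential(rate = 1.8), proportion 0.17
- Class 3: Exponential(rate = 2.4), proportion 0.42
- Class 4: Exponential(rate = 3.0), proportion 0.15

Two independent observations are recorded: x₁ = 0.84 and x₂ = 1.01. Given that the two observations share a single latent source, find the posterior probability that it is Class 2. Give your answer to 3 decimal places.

The responsibility of component k is P(Z=k) f_k(x) divided by Σ_j P(Z=j) f_j(x).
Since both observations come from the same component, the likelihood for component k is f_k(x₁)·f_k(x₂).
  L_1 = [0.425481] × [0.329712] = 0.140286
  L_2 = [0.396843] × [0.29223] = 0.11597
  L_3 = [0.319649] × [0.21256] = 0.0679446
  L_4 = [0.241379] × [0.144947] = 0.0349871
Multiply by the mixture weights:
  P(Z=1)·L_1 = 0.26 × 0.140286 = 0.0364744
  P(Z=2)·L_2 = 0.17 × 0.11597 = 0.0197148
  P(Z=3)·L_3 = 0.42 × 0.0679446 = 0.0285367
  P(Z=4)·L_4 = 0.15 × 0.0349871 = 0.00524807
Marginal: 0.0364744 + 0.0197148 + 0.0285367 + 0.00524807 = 0.0899741
P(Class 2 | x₁,x₂) = 0.0197148 / 0.0899741 ≈ 0.219

0.219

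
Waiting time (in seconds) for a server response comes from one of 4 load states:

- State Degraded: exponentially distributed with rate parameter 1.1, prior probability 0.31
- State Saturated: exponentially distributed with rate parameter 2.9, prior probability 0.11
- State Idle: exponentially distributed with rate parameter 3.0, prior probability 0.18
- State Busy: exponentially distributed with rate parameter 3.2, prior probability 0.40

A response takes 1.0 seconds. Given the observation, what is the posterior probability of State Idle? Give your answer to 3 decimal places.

By Bayes' theorem, P(k | x) = P(Z=k) f_k(x) / Σ_j P(Z=j) f_j(x).
Exponential densities:
  f_Degraded = 0.366158
  f_Saturated = 0.159567
  f_Idle = 0.149361
  f_Busy = 0.130439
Weight by the priors:
  P(Z=Degraded)·f_Degraded = 0.31 × 0.366158 = 0.113509
  P(Z=Saturated)·f_Saturated = 0.11 × 0.159567 = 0.0175524
  P(Z=Idle)·f_Idle = 0.18 × 0.149361 = 0.026885
  P(Z=Busy)·f_Busy = 0.40 × 0.130439 = 0.0521756
Denominator: 0.113509 + 0.0175524 + 0.026885 + 0.0521756 = 0.210122
So the posterior for State Idle is 0.026885 / 0.210122 ≈ 0.128.

0.128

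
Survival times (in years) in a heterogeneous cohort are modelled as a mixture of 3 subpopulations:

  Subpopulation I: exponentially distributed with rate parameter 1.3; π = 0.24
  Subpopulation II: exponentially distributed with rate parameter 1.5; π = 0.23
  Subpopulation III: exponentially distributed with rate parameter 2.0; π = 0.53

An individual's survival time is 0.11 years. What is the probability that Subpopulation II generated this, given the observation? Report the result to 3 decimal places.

0.207

Posterior ∝ prior × likelihood, so P(k | x) ∝ w_k f_k(x); normalise over all components.
Component likelihoods at x = 0.11 years:
  L_I = 1.3·e^(−1.3·0.11) = 1.3·e^(−0.1430) = 1.12678
  L_II = 1.5·e^(−1.5·0.11) = 1.5·e^(−0.1650) = 1.27184
  L_III = 2.0·e^(−2.0·0.11) = 2.0·e^(−0.2200) = 1.60504
Multiply by the mixture weights:
  w_I·L_I = 0.24 × 1.12678 = 0.270427
  w_II·L_II = 0.23 × 1.27184 = 0.292523
  w_III·L_III = 0.53 × 1.60504 = 0.85067
Evidence: 0.270427 + 0.292523 + 0.85067 = 1.41362
So the posterior for Subpopulation II is 0.292523 / 1.41362 ≈ 0.207.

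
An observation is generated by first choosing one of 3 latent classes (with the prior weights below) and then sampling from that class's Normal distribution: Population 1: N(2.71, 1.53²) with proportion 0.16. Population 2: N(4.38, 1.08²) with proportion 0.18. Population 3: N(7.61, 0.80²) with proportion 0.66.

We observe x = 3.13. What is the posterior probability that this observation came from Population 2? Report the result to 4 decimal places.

0.4586

P(component k | x) = π_k·f_k(x) / marginal(x), where marginal(x) = Σ_j π_j·f_j(x).
Evaluate each component's likelihood at the observed value:
  L_1 = (1/(1.53·√(2π)))·exp(−(3.13−2.71)²/(2·1.53²)) = 0.260747·exp(-0.03768) = 0.251105
  L_2 = (1/(1.08·√(2π)))·exp(−(3.13−4.38)²/(2·1.08²)) = 0.369391·exp(-0.66980) = 0.189059
  L_3 = (1/(0.80·√(2π)))·exp(−(3.13−7.61)²/(2·0.80²)) = 0.498678·exp(-15.68000) = 7.72828e-08
Unnormalised posteriors:
  π_1·L_1 = 0.16 × 0.251105 = 0.0401768
  π_2·L_2 = 0.18 × 0.189059 = 0.0340306
  π_3·L_3 = 0.66 × 7.72828e-08 = 5.10066e-08
Marginal: 0.0401768 + 0.0340306 + 5.10066e-08 = 0.0742075
Responsibility of Population 2: 0.0340306 / 0.0742075 ≈ 0.4586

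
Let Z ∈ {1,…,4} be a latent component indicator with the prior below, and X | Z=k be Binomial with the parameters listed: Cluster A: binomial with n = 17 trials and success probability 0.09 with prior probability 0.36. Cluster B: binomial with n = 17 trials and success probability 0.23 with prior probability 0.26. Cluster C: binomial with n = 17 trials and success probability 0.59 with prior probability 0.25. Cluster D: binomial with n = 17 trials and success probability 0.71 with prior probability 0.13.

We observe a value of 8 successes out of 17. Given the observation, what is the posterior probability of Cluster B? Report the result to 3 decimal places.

Posterior ∝ prior × likelihood, so P(k | x) ∝ π_k f_k(x); normalise over all components.
Binomial probabilities:
  L_A = 4.47814e-05
  L_B = 0.0181144
  L_C = 0.116857
  L_D = 0.0227737
Weight by the priors:
  π_A·L_A = 0.36 × 4.47814e-05 = 1.61213e-05
  π_B·L_B = 0.26 × 0.0181144 = 0.00470975
  π_C·L_C = 0.25 × 0.116857 = 0.0292143
  π_D·L_D = 0.13 × 0.0227737 = 0.00296058
Denominator: 1.61213e-05 + 0.00470975 + 0.0292143 + 0.00296058 = 0.0369008
So the posterior for Cluster B is 0.00470975 / 0.0369008 ≈ 0.128.

0.128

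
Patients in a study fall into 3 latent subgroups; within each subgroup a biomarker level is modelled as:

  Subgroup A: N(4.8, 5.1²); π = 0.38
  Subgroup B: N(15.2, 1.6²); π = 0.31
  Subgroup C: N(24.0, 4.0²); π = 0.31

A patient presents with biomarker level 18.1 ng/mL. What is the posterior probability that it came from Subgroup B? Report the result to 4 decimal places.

0.5672

P(component k | x) = w_k·f_k(x) / marginal(x), where marginal(x) = Σ_j w_j·f_j(x).
Component likelihoods at x = 18.1 ng/mL:
  f_A = (1/(5.1·√(2π)))·exp(−(18.1−4.8)²/(2·5.1²)) = 0.078224·exp(-3.40042) = 0.00260949
  f_B = (1/(1.6·√(2π)))·exp(−(18.1−15.2)²/(2·1.6²)) = 0.249339·exp(-1.64258) = 0.0482422
  f_C = (1/(4.0·√(2π)))·exp(−(18.1−24.0)²/(2·4.0²)) = 0.099736·exp(-1.08781) = 0.0336062
Multiply by the mixture weights:
  w_A·f_A = 0.38 × 0.00260949 = 0.000991605
  w_B·f_B = 0.31 × 0.0482422 = 0.0149551
  w_C·f_C = 0.31 × 0.0336062 = 0.0104179
Normaliser: 0.000991605 + 0.0149551 + 0.0104179 = 0.0263646
P(Subgroup B | 18.1 ng/mL) ≈ 0.5672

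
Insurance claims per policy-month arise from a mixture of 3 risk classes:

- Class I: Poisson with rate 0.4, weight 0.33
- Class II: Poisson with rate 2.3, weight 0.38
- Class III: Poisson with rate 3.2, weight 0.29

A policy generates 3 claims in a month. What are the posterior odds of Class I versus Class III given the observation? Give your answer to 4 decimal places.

The posterior odds equal the prior odds times the likelihood ratio: (P(Z=i)/P(Z=j))·(f_i(x)/f_j(x)).
Evaluate each component's likelihood at the observed value:
  L_I = e^(−0.4)·0.4^3/3! = 0.00715008
  L_II = e^(−2.3)·2.3^3/3! = 0.203308
  L_III = e^(−3.2)·3.2^3/3! = 0.222616
0.00235953 / 0.0645586 ≈ 0.0365

0.0365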